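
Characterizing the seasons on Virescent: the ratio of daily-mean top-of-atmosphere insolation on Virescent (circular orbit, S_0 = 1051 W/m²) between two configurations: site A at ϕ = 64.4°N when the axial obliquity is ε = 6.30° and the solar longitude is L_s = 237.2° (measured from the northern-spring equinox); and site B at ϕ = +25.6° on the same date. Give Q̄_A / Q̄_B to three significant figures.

Q̄_A / Q̄_B ≈ 0.368

— Configuration A (ϕ=+64.4°):
Solar declination: sin δ = sin ε · sin L_s = sin 6.30° × sin 237.2° = -0.09224, so δ = -5.292°.
cos h₀ = −tan(+64.4°) tan(-5.292°) = 0.1933, h₀ = 1.3762 rad.
Bracket: h₀ sin ϕ sin δ + cos ϕ cos δ sin h₀ = 1.3762×0.90183×-0.09224 + 0.43209×0.99574×0.98113 = -0.114479 + 0.422130 = 0.307651.
Q̄ = (S_0/π) × [bracket] = (1051/π) × 0.307651 = 102.92 W/m².
— Configuration B (ϕ=+25.6°):
cos h₀ = −tan(+25.6°) tan(-5.292°) = 0.0444, h₀ = 1.5264 rad.
Bracket: h₀ sin ϕ sin δ + cos ϕ cos δ sin h₀ = 1.5264×0.43209×-0.09224 + 0.90183×0.99574×0.99901 = -0.060836 + 0.897099 = 0.836263.
Q̄ = (S_0/π) × [bracket] = (1051/π) × 0.836263 = 279.77 W/m².
Ratio Q̄_A / Q̄_B = 102.92 / 279.77 = 0.3679.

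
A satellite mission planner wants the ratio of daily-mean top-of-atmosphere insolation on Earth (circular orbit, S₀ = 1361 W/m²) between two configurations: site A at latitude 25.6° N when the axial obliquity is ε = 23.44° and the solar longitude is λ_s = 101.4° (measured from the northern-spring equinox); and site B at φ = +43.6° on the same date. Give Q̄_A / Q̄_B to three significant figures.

— Configuration A (φ=+25.6°):
Solar declination: sin δ = sin ε · sin λ_s = sin 23.44° × sin 101.4° = 0.38994, so δ = +22.951°.
cos H₀ = −tan(+25.6°) tan(+22.951°) = -0.2029, H₀ = 1.7751 rad.
Bracket: H₀ sin φ sin δ + cos φ cos δ sin H₀ = 1.7751×0.43209×0.38994 + 0.90183×0.92084×0.97920 = 0.299085 + 0.813168 = 1.112253.
Q̄ = (S₀/π) × [bracket] = (1361/π) × 1.112253 = 481.85 W/m².
— Configuration B (φ=+43.6°):
cos H₀ = −tan(+43.6°) tan(+22.951°) = -0.4033, H₀ = 1.9859 rad.
Bracket: H₀ sin φ sin δ + cos φ cos δ sin H₀ = 1.9859×0.68962×0.38994 + 0.72417×0.92084×0.91509 = 0.534029 + 0.610223 = 1.144252.
Q̄ = (S₀/π) × [bracket] = (1361/π) × 1.144252 = 495.71 W/m².
Ratio Q̄_A / Q̄_B = 481.85 / 495.71 = 0.9720.

Q̄_A / Q̄_B ≈ 0.972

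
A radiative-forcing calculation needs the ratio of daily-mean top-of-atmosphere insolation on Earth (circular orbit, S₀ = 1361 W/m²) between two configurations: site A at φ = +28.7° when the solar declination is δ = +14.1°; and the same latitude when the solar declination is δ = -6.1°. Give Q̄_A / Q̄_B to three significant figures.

Q̄_A / Q̄_B ≈ 1.31

— Configuration A (φ=+28.7°):
cos H₀ = −tan(+28.7°) tan(+14.100°) = -0.1375, H₀ = 1.7088 rad.
Bracket: H₀ sin φ sin δ + cos φ cos δ sin H₀ = 1.7088×0.48022×0.24362 + 0.87715×0.96987×0.99050 = 0.199915 + 0.842640 = 1.042555.
Q̄ = (S₀/π) × [bracket] = (1361/π) × 1.042555 = 451.66 W/m².
— Configuration B (φ=+28.7°):
cos H₀ = −tan(+28.7°) tan(-6.100°) = 0.0585, H₀ = 1.5123 rad.
Bracket: H₀ sin φ sin δ + cos φ cos δ sin H₀ = 1.5123×0.48022×-0.10626 + 0.87715×0.99434×0.99829 = -0.077170 + 0.870694 = 0.793524.
Q̄ = (S₀/π) × [bracket] = (1361/π) × 0.793524 = 343.77 W/m².
Ratio Q̄_A / Q̄_B = 451.66 / 343.77 = 1.314.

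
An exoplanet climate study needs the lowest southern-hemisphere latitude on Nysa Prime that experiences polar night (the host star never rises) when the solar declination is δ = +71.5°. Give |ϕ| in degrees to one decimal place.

|ϕ| = 18.5°

Polar night requires cos h₀ = −tan ϕ tan δ ≥ 1, i.e. tan ϕ tan δ ≤ −1.
The boundary is |tan ϕ| · |tan δ| = 1, so |ϕ| = 90° − |δ| = 90° − 71.5° = 18.5° in the southern hemisphere.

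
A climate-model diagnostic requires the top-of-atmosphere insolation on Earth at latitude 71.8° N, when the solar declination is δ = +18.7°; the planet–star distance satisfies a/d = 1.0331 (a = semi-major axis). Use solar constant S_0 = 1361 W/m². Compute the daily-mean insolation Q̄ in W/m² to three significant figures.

cos h₀ = −tan(+71.8°) tan(+18.700°) = -1.0295 ≤ −1 ⇒ polar day, h₀ = π.
Bracket: h₀ sin ϕ sin δ + cos ϕ cos δ sin h₀ = 3.1416×0.94997×0.32061 + 0.31233×0.94721×0.00000 = 0.956837 + 0.000000 = 0.956837.
Inverse-square distance factor (a/d)² = 1.0331² = 1.067296.
Q̄ = (S_0/π) × 1.067296 × [bracket] = (1361/π) × 1.067296 × 0.956837 = 442.4 W/m².

Q̄ ≈ 442 W/m²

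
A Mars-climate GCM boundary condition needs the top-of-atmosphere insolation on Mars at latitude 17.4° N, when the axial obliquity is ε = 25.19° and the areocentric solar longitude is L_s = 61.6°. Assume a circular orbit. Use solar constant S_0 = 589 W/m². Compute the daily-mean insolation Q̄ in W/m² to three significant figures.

sin δ = sin 25.19° × sin 61.6° = 0.37440, so δ = +21.987°.
cos h₀ = −tan(+17.4°) tan(+21.987°) = -0.1265, h₀ = 1.6977 rad.
Bracket: h₀ sin ϕ sin δ + cos ϕ cos δ sin h₀ = 1.6977×0.29904×0.37440 + 0.95424×0.92727×0.99196 = 0.190075 + 0.877724 = 1.067799.
Q̄ = (S_0/π) × [bracket] = (589/π) × 1.067799 = 200.2 W/m².

Q̄ ≈ 200 W/m²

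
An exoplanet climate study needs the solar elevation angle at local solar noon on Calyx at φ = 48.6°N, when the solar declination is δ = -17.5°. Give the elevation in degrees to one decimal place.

23.9°

At local noon the hour angle is zero, so the zenith angle equals |φ − δ| = |+48.6° − (-17.500°)| = 66.100°.
Elevation = 90° − 66.100° = 23.9°.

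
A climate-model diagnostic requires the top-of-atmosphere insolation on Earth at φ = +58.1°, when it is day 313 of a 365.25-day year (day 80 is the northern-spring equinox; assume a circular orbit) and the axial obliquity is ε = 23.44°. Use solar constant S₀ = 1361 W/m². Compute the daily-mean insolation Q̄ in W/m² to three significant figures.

Solar longitude: λ_s = 360° × (313 − 80)/365.25 = 229.651°.
sin δ = sin 23.44° × sin 229.651° = -0.30316, so δ = -17.648°.
cos H₀ = −tan(+58.1°) tan(-17.648°) = 0.5111, H₀ = 1.0343 rad.
Bracket: H₀ sin φ sin δ + cos φ cos δ sin H₀ = 1.0343×0.84897×-0.30316 + 0.52844×0.95294×0.85952 = -0.266202 + 0.432830 = 0.166628.
Q̄ = (S₀/π) × [bracket] = (1361/π) × 0.166628 = 72.19 W/m².

Q̄ ≈ 72.2 W/m²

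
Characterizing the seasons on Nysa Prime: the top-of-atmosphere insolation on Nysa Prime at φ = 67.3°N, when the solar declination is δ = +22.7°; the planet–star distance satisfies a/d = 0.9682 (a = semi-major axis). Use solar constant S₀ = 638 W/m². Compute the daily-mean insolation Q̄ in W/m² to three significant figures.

Q̄ ≈ 213 W/m²

cos H₀ = −tan(+67.3°) tan(+22.700°) = -1.0000, H₀ = 3.1416 rad.
Bracket: H₀ sin φ sin δ + cos φ cos δ sin H₀ = 3.1416×0.92254×0.38591 + 0.38591×0.92254×0.00000 = 1.118464 + 0.000000 = 1.118464.
Inverse-square distance factor (a/d)² = 0.9682² = 0.937411.
Q̄ = (S₀/π) × 0.937411 × [bracket] = (638/π) × 0.937411 × 1.118464 = 212.9 W/m².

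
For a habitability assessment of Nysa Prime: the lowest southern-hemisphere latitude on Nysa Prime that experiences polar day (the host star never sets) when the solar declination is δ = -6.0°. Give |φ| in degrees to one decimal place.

|φ| = 84.0°

Polar day requires cos H₀ = −tan φ tan δ ≤ −1, i.e. tan φ tan δ ≥ 1.
The boundary is |tan φ| · |tan δ| = 1, so |φ| = 90° − |δ| = 90° − 6.0° = 84.0° in the southern hemisphere.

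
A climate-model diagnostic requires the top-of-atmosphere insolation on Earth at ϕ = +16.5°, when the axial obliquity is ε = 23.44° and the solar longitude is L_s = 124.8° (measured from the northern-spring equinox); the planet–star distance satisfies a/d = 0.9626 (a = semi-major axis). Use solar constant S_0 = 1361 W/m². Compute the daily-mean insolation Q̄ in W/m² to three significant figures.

Q̄ ≈ 424 W/m²

Solar declination: sin δ = sin ε · sin L_s = sin 23.44° × sin 124.8° = 0.32664, so δ = +19.065°.
cos h₀ = −tan(+16.5°) tan(+19.065°) = -0.1024, h₀ = 1.6733 rad.
Bracket: h₀ sin ϕ sin δ + cos ϕ cos δ sin h₀ = 1.6733×0.28402×0.32664 + 0.95882×0.94515×0.99475 = 0.155236 + 0.901471 = 1.056707.
Inverse-square distance factor (a/d)² = 0.9626² = 0.926599.
Q̄ = (S_0/π) × 0.926599 × [bracket] = (1361/π) × 0.926599 × 1.056707 = 424.2 W/m².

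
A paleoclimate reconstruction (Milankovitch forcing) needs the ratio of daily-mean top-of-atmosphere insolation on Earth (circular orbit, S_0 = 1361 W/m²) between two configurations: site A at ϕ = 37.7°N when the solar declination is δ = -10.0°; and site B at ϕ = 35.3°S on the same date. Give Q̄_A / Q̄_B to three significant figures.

Q̄_A / Q̄_B ≈ 0.640

— Configuration A (ϕ=+37.7°):
cos h₀ = −tan(+37.7°) tan(-10.000°) = 0.1363, h₀ = 1.4341 rad.
Bracket: h₀ sin ϕ sin δ + cos ϕ cos δ sin h₀ = 1.4341×0.61153×-0.17365 + 0.79122×0.98481×0.99067 = -0.152290 + 0.771931 = 0.619641.
Q̄ = (S_0/π) × [bracket] = (1361/π) × 0.619641 = 268.44 W/m².
— Configuration B (ϕ=-35.3°):
cos h₀ = −tan(-35.3°) tan(-10.000°) = -0.1248, h₀ = 1.6960 rad.
Bracket: h₀ sin ϕ sin δ + cos ϕ cos δ sin h₀ = 1.6960×-0.57786×-0.17365 + 0.81614×0.98481×0.99218 = 0.170186 + 0.797458 = 0.967644.
Q̄ = (S_0/π) × [bracket] = (1361/π) × 0.967644 = 419.20 W/m².
Ratio Q̄_A / Q̄_B = 268.44 / 419.20 = 0.6404.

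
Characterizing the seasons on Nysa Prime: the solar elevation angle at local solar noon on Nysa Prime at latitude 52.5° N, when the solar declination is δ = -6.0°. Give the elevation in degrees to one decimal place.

At local noon the hour angle is zero, so the zenith angle equals |φ − δ| = |+52.5° − (-6.000°)| = 58.500°.
Elevation = 90° − 58.500° = 31.5°.

31.5°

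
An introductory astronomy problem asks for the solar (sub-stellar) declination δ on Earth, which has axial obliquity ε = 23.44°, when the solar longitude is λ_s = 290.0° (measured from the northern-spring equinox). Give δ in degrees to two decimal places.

δ = -21.95°

sin δ = sin ε · sin λ_s = sin 23.44° × sin 290.0° = -0.373799.
δ = arcsin(-0.373799) = -21.95°.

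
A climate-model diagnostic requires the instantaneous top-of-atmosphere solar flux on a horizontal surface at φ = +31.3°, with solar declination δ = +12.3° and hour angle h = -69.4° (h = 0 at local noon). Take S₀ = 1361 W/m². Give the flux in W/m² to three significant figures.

cos θ_z = sin φ sin δ + cos φ cos δ cos h = 0.110673 + 0.293733 = 0.404406.
Flux = S₀ · cos θ_z = 1361 × 0.404406 = 550.4 W/m².

550 W/m²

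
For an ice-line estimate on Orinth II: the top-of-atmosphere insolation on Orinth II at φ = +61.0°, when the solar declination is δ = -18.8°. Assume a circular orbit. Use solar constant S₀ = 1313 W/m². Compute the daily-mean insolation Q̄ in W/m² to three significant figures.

Q̄ ≈ 44.2 W/m²

cos H₀ = −tan(+61.0°) tan(-18.800°) = 0.6141, H₀ = 0.9095 rad.
Bracket: H₀ sin φ sin δ + cos φ cos δ sin H₀ = 0.9095×0.87462×-0.32227 + 0.48481×0.94665×0.78919 = -0.256355 + 0.362195 = 0.105840.
Q̄ = (S₀/π) × [bracket] = (1313/π) × 0.105840 = 44.23 W/m².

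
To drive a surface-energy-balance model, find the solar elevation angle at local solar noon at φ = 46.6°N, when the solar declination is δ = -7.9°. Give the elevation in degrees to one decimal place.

35.5°

At local noon the hour angle is zero, so the zenith angle equals |φ − δ| = |+46.6° − (-7.900°)| = 54.500°.
Elevation = 90° − 54.500° = 35.5°.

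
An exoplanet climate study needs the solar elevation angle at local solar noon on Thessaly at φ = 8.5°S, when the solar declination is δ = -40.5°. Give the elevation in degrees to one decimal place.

At local noon the hour angle is zero, so the zenith angle equals |φ − δ| = |-8.5° − (-40.500°)| = 32.000°.
Elevation = 90° − 32.000° = 58.0°.

58.0°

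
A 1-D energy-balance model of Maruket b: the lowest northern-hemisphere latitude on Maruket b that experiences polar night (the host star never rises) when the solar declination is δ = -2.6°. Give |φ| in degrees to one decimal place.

|φ| = 87.4°

Polar night requires cos H₀ = −tan φ tan δ ≥ 1, i.e. tan φ tan δ ≤ −1.
The boundary is |tan φ| · |tan δ| = 1, so |φ| = 90° − |δ| = 90° − 2.6° = 87.4° in the northern hemisphere.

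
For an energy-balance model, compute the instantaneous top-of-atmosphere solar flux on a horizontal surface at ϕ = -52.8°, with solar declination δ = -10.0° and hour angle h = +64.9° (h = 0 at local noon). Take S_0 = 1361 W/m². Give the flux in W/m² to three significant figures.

cos θ_z = sin ϕ sin δ + cos ϕ cos δ cos h = 0.138316 + 0.252574 = 0.390890.
Flux = S_0 · cos θ_z = 1361 × 0.390890 = 532.0 W/m².

532 W/m²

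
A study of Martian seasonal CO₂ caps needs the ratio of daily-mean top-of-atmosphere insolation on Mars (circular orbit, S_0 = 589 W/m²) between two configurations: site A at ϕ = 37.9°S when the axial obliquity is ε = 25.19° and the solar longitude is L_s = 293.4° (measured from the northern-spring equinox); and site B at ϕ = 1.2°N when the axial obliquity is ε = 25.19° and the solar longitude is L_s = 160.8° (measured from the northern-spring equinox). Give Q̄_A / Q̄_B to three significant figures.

Q̄_A / Q̄_B ≈ 1.15

— Configuration A (ϕ=-37.9°):
Solar declination: sin δ = sin ε · sin L_s = sin 25.19° × sin 293.4° = -0.39062, so δ = -22.993°.
cos h₀ = −tan(-37.9°) tan(-22.993°) = -0.3303, h₀ = 1.9074 rad.
Bracket: h₀ sin ϕ sin δ + cos ϕ cos δ sin h₀ = 1.9074×-0.61429×-0.39062 + 0.78908×0.92055×0.94387 = 0.457688 + 0.685615 = 1.143303.
Q̄ = (S_0/π) × [bracket] = (589/π) × 1.143303 = 214.35 W/m².
— Configuration B (ϕ=+1.2°):
Solar declination: sin δ = sin ε · sin L_s = sin 25.19° × sin 160.8° = 0.13997, so δ = +8.046°.
cos h₀ = −tan(+1.2°) tan(+8.046°) = -0.0030, h₀ = 1.5738 rad.
Bracket: h₀ sin ϕ sin δ + cos ϕ cos δ sin h₀ = 1.5738×0.02094×0.13997 + 0.99978×0.99016×1.00000 = 0.004613 + 0.989942 = 0.994555.
Q̄ = (S_0/π) × [bracket] = (589/π) × 0.994555 = 186.46 W/m².
Ratio Q̄_A / Q̄_B = 214.35 / 186.46 = 1.150.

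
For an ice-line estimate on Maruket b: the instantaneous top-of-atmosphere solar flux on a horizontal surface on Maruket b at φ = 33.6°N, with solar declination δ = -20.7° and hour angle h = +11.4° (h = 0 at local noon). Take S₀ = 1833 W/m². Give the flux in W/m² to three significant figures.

1.04e+03 W/m²

cos θ_z = sin φ sin δ + cos φ cos δ cos h = -0.195610 + 0.763779 = 0.568169.
Flux = S₀ · cos θ_z = 1833 × 0.568169 = 1041 W/m².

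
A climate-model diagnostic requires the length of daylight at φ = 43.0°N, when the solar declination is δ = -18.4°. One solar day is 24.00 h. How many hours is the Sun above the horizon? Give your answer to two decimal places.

9.59 h

cos H₀ = −tan φ · tan δ = −tan(+43.0°) × tan(-18.400°) = 0.3102, so H₀ = 1.2554 rad = 71.93°.
Daylight = 2H₀/(2π) × 24.00 h = (1.2554/π) × 24.00 = 9.59 h.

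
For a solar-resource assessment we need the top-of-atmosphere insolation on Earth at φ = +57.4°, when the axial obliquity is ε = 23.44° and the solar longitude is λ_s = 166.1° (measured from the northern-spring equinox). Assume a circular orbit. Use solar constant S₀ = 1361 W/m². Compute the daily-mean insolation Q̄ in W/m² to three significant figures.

Solar declination: sin δ = sin ε · sin λ_s = sin 23.44° × sin 166.1° = 0.09556, so δ = +5.484°.
cos H₀ = −tan(+57.4°) tan(+5.484°) = -0.1501, H₀ = 1.7215 rad.
Bracket: H₀ sin φ sin δ + cos φ cos δ sin H₀ = 1.7215×0.84245×0.09556 + 0.53877×0.99542×0.98867 = 0.138589 + 0.530226 = 0.668815.
Q̄ = (S₀/π) × [bracket] = (1361/π) × 0.668815 = 289.7 W/m².

Q̄ ≈ 290 W/m²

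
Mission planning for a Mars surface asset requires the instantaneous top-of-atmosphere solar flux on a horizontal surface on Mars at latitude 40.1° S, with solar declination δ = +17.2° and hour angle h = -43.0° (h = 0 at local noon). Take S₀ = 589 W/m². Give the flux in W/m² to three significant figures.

cos θ_z = sin φ sin δ + cos φ cos δ cos h = -0.190473 + 0.534410 = 0.343937.
Flux = S₀ · cos θ_z = 589 × 0.343937 = 202.6 W/m².

203 W/m²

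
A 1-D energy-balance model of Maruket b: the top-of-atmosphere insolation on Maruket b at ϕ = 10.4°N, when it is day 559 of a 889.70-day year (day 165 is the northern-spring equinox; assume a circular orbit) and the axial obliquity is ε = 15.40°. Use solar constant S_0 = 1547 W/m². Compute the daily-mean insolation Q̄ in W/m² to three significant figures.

Q̄ ≈ 495 W/m²

Solar longitude: L_s = 360° × (559 − 165)/889.70 = 159.425°.
sin δ = sin 15.40° × sin 159.425° = 0.09333, so δ = +5.355°.
cos h₀ = −tan(+10.4°) tan(+5.355°) = -0.0172, h₀ = 1.5880 rad.
Bracket: h₀ sin ϕ sin δ + cos ϕ cos δ sin h₀ = 1.5880×0.18052×0.09333 + 0.98357×0.99564×0.99985 = 0.026755 + 0.979135 = 1.005890.
Q̄ = (S_0/π) × [bracket] = (1547/π) × 1.005890 = 495.3 W/m².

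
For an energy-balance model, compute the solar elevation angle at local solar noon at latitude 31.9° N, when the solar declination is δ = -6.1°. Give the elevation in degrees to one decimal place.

52.0°

At local noon the hour angle is zero, so the zenith angle equals |φ − δ| = |+31.9° − (-6.100°)| = 38.000°.
Elevation = 90° − 38.000° = 52.0°.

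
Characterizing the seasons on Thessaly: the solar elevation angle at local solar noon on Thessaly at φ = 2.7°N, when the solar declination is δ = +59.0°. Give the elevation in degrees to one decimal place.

33.7°

At local noon the hour angle is zero, so the zenith angle equals |φ − δ| = |+2.7° − (+59.000°)| = 56.300°.
Elevation = 90° − 56.300° = 33.7°.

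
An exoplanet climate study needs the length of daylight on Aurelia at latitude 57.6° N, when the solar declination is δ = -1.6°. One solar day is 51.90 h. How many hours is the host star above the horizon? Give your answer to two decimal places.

25.22 h

cos H₀ = −tan φ · tan δ = −tan(+57.6°) × tan(-1.600°) = 0.0440, so H₀ = 1.5268 rad = 87.48°.
Daylight = 2H₀/(2π) × 51.90 h = (1.5268/π) × 51.90 = 25.22 h.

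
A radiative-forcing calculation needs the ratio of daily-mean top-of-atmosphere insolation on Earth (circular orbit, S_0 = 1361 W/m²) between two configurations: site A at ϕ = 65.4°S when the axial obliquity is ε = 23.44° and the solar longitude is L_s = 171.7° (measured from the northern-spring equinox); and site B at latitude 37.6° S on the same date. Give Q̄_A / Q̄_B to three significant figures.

Q̄_A / Q̄_B ≈ 0.457

— Configuration A (ϕ=-65.4°):
Solar declination: sin δ = sin ε · sin L_s = sin 23.44° × sin 171.7° = 0.05742, so δ = +3.292°.
cos h₀ = −tan(-65.4°) tan(+3.292°) = 0.1256, h₀ = 1.4448 rad.
Bracket: h₀ sin ϕ sin δ + cos ϕ cos δ sin h₀ = 1.4448×-0.90924×0.05742 + 0.41628×0.99835×0.99208 = -0.075431 + 0.412302 = 0.336871.
Q̄ = (S_0/π) × [bracket] = (1361/π) × 0.336871 = 145.94 W/m².
— Configuration B (ϕ=-37.6°):
cos h₀ = −tan(-37.6°) tan(+3.292°) = 0.0443, h₀ = 1.5265 rad.
Bracket: h₀ sin ϕ sin δ + cos ϕ cos δ sin h₀ = 1.5265×-0.61015×0.05742 + 0.79229×0.99835×0.99902 = -0.053481 + 0.790208 = 0.736727.
Q̄ = (S_0/π) × [bracket] = (1361/π) × 0.736727 = 319.16 W/m².
Ratio Q̄_A / Q̄_B = 145.94 / 319.16 = 0.4573.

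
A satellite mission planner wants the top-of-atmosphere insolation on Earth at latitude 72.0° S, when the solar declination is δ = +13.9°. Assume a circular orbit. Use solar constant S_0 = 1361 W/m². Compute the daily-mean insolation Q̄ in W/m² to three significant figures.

Q̄ ≈ 14.4 W/m²

cos h₀ = −tan(-72.0°) tan(+13.900°) = 0.7616, h₀ = 0.7049 rad.
Bracket: h₀ sin ϕ sin δ + cos ϕ cos δ sin h₀ = 0.7049×-0.95106×0.24023 + 0.30902×0.97072×0.64799 = -0.161051 + 0.194379 = 0.033328.
Q̄ = (S_0/π) × [bracket] = (1361/π) × 0.033328 = 14.44 W/m².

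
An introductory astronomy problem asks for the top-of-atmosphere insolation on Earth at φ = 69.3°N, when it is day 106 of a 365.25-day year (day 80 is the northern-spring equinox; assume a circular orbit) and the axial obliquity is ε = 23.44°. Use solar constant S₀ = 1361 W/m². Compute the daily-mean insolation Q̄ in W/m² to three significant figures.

Solar longitude: λ_s = 360° × (106 − 80)/365.25 = 25.626°.
sin δ = sin 23.44° × sin 25.626° = 0.17204, so δ = +9.907°.
cos H₀ = −tan(+69.3°) tan(+9.907°) = -0.4622, H₀ = 2.0513 rad.
Bracket: H₀ sin φ sin δ + cos φ cos δ sin H₀ = 2.0513×0.93544×0.17204 + 0.35347×0.98509×0.88678 = 0.330122 + 0.308777 = 0.638899.
Q̄ = (S₀/π) × [bracket] = (1361/π) × 0.638899 = 276.8 W/m².

Q̄ ≈ 277 W/m²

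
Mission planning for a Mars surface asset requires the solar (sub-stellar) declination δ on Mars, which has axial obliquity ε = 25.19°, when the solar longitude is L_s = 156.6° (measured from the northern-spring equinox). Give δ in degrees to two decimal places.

sin δ = sin ε · sin L_s = sin 25.19° × sin 156.6° = 0.169035.
δ = arcsin(0.169035) = +9.73°.

δ = +9.73°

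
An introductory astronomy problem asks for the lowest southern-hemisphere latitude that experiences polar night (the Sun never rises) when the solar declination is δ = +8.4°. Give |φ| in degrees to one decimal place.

Polar night requires cos H₀ = −tan φ tan δ ≥ 1, i.e. tan φ tan δ ≤ −1.
The boundary is |tan φ| · |tan δ| = 1, so |φ| = 90° − |δ| = 90° − 8.4° = 81.6° in the southern hemisphere.

|φ| = 81.6°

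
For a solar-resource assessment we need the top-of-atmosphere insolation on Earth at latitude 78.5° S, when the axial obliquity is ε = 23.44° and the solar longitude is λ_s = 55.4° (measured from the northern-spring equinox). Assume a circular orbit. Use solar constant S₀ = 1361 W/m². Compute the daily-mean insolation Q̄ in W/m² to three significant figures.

Solar declination: sin δ = sin ε · sin λ_s = sin 23.44° × sin 55.4° = 0.32743, so δ = +19.113°.
cos H₀ = −tan(-78.5°) tan(+19.113°) = 1.7033 ≥ 1 ⇒ polar night, H₀ = 0 and Q̄ = 0.

Q̄ ≈ 0.00 W/m²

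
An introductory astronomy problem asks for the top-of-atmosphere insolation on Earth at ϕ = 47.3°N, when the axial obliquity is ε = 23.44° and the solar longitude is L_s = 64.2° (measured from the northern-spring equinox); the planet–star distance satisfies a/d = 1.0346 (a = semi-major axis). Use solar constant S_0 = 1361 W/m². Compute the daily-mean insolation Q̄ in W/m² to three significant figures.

Q̄ ≈ 511 W/m²

Solar declination: sin δ = sin ε · sin L_s = sin 23.44° × sin 64.2° = 0.35814, so δ = +20.986°.
cos h₀ = −tan(+47.3°) tan(+20.986°) = -0.4157, h₀ = 1.9995 rad.
Bracket: h₀ sin ϕ sin δ + cos ϕ cos δ sin h₀ = 1.9995×0.73491×0.35814 + 0.67816×0.93367×0.90951 = 0.526270 + 0.575881 = 1.102151.
Inverse-square distance factor (a/d)² = 1.0346² = 1.070397.
Q̄ = (S_0/π) × 1.070397 × [bracket] = (1361/π) × 1.070397 × 1.102151 = 511.1 W/m².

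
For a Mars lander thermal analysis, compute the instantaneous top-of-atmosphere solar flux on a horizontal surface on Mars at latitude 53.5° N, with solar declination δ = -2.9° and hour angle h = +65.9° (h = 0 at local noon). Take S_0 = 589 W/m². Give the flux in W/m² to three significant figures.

119 W/m²

cos θ_z = sin ϕ sin δ + cos ϕ cos δ cos h = -0.040669 + 0.242573 = 0.201904.
Flux = S_0 · cos θ_z = 589 × 0.201904 = 118.9 W/m².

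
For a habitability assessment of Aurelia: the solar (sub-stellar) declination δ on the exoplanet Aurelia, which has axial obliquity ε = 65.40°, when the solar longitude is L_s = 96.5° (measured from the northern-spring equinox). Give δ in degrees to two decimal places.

δ = +64.61°

sin δ = sin ε · sin L_s = sin 65.40° × sin 96.5° = 0.903391.
δ = arcsin(0.903391) = +64.61°.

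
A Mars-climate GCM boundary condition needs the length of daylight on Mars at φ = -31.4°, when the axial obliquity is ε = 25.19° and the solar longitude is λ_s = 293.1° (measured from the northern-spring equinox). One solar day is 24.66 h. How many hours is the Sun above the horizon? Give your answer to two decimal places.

Solar declination: sin δ = sin ε · sin λ_s = sin 25.19° × sin 293.1° = -0.39150, so δ = -23.048°.
cos H₀ = −tan φ · tan δ = −tan(-31.4°) × tan(-23.048°) = -0.2597, so H₀ = 1.8335 rad = 105.05°.
Daylight = 2H₀/(2π) × 24.66 h = (1.8335/π) × 24.66 = 14.39 h.

14.39 h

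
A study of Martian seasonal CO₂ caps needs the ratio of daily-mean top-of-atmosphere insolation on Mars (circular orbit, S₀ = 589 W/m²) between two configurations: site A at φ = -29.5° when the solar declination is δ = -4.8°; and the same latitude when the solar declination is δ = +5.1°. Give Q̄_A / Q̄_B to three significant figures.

Q̄_A / Q̄_B ≈ 1.17

— Configuration A (φ=-29.5°):
cos H₀ = −tan(-29.5°) tan(-4.800°) = -0.0475, H₀ = 1.6183 rad.
Bracket: H₀ sin φ sin δ + cos φ cos δ sin H₀ = 1.6183×-0.49242×-0.08368 + 0.87036×0.99649×0.99887 = 0.066683 + 0.866325 = 0.933008.
Q̄ = (S₀/π) × [bracket] = (589/π) × 0.933008 = 174.92 W/m².
— Configuration B (φ=-29.5°):
cos H₀ = −tan(-29.5°) tan(+5.100°) = 0.0505, H₀ = 1.5203 rad.
Bracket: H₀ sin φ sin δ + cos φ cos δ sin H₀ = 1.5203×-0.49242×0.08889 + 0.87036×0.99604×0.99872 = -0.066545 + 0.865804 = 0.799259.
Q̄ = (S₀/π) × [bracket] = (589/π) × 0.799259 = 149.85 W/m².
Ratio Q̄_A / Q̄_B = 174.92 / 149.85 = 1.167.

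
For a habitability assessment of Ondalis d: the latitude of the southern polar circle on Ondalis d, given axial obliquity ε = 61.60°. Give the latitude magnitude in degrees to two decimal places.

The polar circle is the lowest latitude that experiences at least one full rotation of continuous darkness at the northern-summer solstice; it lies at |φ| = 90° − ε = 90° − 61.60° = 28.40°.

28.40°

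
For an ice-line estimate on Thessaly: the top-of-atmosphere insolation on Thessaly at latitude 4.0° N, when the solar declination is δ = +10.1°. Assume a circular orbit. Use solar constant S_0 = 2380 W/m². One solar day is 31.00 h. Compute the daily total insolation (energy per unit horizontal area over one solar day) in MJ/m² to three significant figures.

cos h₀ = −tan(+4.0°) tan(+10.100°) = -0.0125, h₀ = 1.5833 rad.
Bracket: h₀ sin ϕ sin δ + cos ϕ cos δ sin h₀ = 1.5833×0.06976×0.17537 + 0.99756×0.98450×0.99992 = 0.019370 + 0.982019 = 1.001389.
Q̄ = (S_0/π) × [bracket] = (2380/π) × 1.001389 = 758.63 W/m².
Daily total = Q̄ × 31.00 h × 3600 s/h = 758.63 × 31.00 × 3600 / 10⁶ = 84.66 MJ/m².

84.7 MJ/m²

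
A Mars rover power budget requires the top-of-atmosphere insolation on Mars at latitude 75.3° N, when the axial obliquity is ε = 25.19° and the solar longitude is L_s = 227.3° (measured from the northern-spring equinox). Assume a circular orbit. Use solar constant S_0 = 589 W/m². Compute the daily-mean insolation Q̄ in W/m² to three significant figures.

Solar declination: sin δ = sin ε · sin L_s = sin 25.19° × sin 227.3° = -0.31280, so δ = -18.228°.
cos h₀ = −tan(+75.3°) tan(-18.228°) = 1.2553 ≥ 1 ⇒ polar night, h₀ = 0 and Q̄ = 0.

Q̄ ≈ 0.00 W/m²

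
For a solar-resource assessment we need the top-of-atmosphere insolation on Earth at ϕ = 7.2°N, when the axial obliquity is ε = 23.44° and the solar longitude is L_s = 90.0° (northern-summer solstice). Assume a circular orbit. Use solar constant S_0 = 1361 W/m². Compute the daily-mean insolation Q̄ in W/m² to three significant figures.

Q̄ ≈ 429 W/m²

Solar declination: sin δ = sin ε · sin L_s = sin 23.44° × sin 90.0° = 0.39779, so δ = +23.440°.
cos h₀ = −tan(+7.2°) tan(+23.440°) = -0.0548, h₀ = 1.6256 rad.
Bracket: h₀ sin ϕ sin δ + cos ϕ cos δ sin h₀ = 1.6256×0.12533×0.39779 + 0.99211×0.91748×0.99850 = 0.081044 + 0.908876 = 0.989920.
Q̄ = (S_0/π) × [bracket] = (1361/π) × 0.989920 = 428.9 W/m².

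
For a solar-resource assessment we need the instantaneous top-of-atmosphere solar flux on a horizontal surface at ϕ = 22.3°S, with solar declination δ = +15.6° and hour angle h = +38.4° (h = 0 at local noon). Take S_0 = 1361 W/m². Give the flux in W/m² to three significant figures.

cos θ_z = sin ϕ sin δ + cos ϕ cos δ cos h = -0.102043 + 0.698371 = 0.596328.
Flux = S_0 · cos θ_z = 1361 × 0.596328 = 811.6 W/m².

812 W/m²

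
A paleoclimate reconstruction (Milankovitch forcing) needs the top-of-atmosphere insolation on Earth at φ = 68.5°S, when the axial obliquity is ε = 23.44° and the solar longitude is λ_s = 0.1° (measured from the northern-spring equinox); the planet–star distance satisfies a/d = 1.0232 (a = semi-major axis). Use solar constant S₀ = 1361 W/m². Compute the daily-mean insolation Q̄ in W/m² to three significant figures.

Q̄ ≈ 166 W/m²

Solar declination: sin δ = sin ε · sin λ_s = sin 23.44° × sin 0.1° = 0.00069, so δ = +0.040°.
cos H₀ = −tan(-68.5°) tan(+0.040°) = 0.0018, H₀ = 1.5690 rad.
Bracket: H₀ sin φ sin δ + cos φ cos δ sin H₀ = 1.5690×-0.93042×0.00069 + 0.36650×1.00000×1.00000 = -0.001007 + 0.366500 = 0.365493.
Inverse-square distance factor (a/d)² = 1.0232² = 1.046938.
Q̄ = (S₀/π) × 1.046938 × [bracket] = (1361/π) × 1.046938 × 0.365493 = 165.8 W/m².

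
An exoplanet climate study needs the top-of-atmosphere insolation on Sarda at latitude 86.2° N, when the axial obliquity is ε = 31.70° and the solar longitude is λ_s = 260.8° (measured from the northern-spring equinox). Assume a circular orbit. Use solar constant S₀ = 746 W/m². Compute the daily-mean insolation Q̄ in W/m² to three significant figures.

Solar declination: sin δ = sin ε · sin λ_s = sin 31.70° × sin 260.8° = -0.51871, so δ = -31.246°.
cos H₀ = −tan(+86.2°) tan(-31.246°) = 9.1346 ≥ 1 ⇒ polar night, H₀ = 0 and Q̄ = 0.

Q̄ ≈ 0.00 W/m²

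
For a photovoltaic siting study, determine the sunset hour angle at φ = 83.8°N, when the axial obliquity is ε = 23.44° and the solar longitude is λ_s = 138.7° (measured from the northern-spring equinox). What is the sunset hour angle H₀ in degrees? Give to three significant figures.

H₀ = 180°

Solar declination: sin δ = sin ε · sin λ_s = sin 23.44° × sin 138.7° = 0.26254, so δ = +15.221°.
Sunrise equation: cos H₀ = −tan φ · tan δ = -2.5046 ≤ −1, so the Sun never sets (polar day) and H₀ = π.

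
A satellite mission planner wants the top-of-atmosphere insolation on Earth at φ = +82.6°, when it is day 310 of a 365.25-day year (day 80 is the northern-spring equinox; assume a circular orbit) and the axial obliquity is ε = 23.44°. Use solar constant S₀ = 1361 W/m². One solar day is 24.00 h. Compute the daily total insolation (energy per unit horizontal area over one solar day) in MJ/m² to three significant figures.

Solar longitude: λ_s = 360° × (310 − 80)/365.25 = 226.694°.
sin δ = sin 23.44° × sin 226.694° = -0.28947, so δ = -16.826°.
cos H₀ = −tan(+82.6°) tan(-16.826°) = 2.3285 ≥ 1 ⇒ polar night, H₀ = 0 and Q̄ = 0.
Daily total = Q̄ × 24.00 h × 3600 s/h = 0.00 MJ/m².

0.00 MJ/m²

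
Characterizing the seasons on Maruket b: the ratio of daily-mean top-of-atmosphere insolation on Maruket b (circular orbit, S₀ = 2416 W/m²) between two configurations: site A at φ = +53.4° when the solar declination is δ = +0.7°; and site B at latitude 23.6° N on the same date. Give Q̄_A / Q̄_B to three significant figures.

— Configuration A (φ=+53.4°):
cos H₀ = −tan(+53.4°) tan(+0.700°) = -0.0165, H₀ = 1.5872 rad.
Bracket: H₀ sin φ sin δ + cos φ cos δ sin H₀ = 1.5872×0.80282×0.01222 + 0.59622×0.99993×0.99986 = 0.015571 + 0.596095 = 0.611666.
Q̄ = (S₀/π) × [bracket] = (2416/π) × 0.611666 = 470.39 W/m².
— Configuration B (φ=+23.6°):
cos H₀ = −tan(+23.6°) tan(+0.700°) = -0.0053, H₀ = 1.5761 rad.
Bracket: H₀ sin φ sin δ + cos φ cos δ sin H₀ = 1.5761×0.40035×0.01222 + 0.91636×0.99993×0.99999 = 0.007711 + 0.916287 = 0.923998.
Q̄ = (S₀/π) × [bracket] = (2416/π) × 0.923998 = 710.59 W/m².
Ratio Q̄_A / Q̄_B = 470.39 / 710.59 = 0.6620.

Q̄_A / Q̄_B ≈ 0.662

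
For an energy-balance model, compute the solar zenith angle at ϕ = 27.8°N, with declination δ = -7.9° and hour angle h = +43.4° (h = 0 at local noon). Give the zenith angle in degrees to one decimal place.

θ_z = 55.1°

cos θ_z = sin ϕ sin δ + cos ϕ cos δ cos h = -0.064102 + 0.636614 = 0.572512.
θ_z = arccos(0.572512) = 55.1°.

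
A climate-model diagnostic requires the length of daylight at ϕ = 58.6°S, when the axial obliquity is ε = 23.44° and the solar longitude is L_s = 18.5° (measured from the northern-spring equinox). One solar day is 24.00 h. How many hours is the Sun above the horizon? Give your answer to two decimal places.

Solar declination: sin δ = sin ε · sin L_s = sin 23.44° × sin 18.5° = 0.12622, so δ = +7.251°.
cos h₀ = −tan ϕ · tan δ = −tan(-58.6°) × tan(+7.251°) = 0.2084, so h₀ = 1.3608 rad = 77.97°.
Daylight = 2h₀/(2π) × 24.00 h = (1.3608/π) × 24.00 = 10.40 h.

10.40 h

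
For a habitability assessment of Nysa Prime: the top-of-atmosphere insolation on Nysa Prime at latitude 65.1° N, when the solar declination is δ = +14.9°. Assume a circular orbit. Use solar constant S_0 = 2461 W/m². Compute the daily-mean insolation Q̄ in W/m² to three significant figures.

Q̄ ≈ 660 W/m²

cos h₀ = −tan(+65.1°) tan(+14.900°) = -0.5732, h₀ = 2.1812 rad.
Bracket: h₀ sin ϕ sin δ + cos ϕ cos δ sin h₀ = 2.1812×0.90704×0.25713 + 0.42104×0.96638×0.81940 = 0.508715 + 0.333401 = 0.842116.
Q̄ = (S_0/π) × [bracket] = (2461/π) × 0.842116 = 659.7 W/m².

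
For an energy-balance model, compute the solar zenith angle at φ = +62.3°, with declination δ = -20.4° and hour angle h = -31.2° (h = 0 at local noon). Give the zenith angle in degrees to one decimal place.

cos θ_z = sin φ sin δ + cos φ cos δ cos h = -0.308623 + 0.372672 = 0.064049.
θ_z = arccos(0.064049) = 86.3°.

θ_z = 86.3°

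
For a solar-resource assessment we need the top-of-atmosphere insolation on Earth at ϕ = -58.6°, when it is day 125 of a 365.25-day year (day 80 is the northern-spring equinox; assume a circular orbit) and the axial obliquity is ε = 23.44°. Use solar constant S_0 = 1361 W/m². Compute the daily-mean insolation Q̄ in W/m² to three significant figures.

Q̄ ≈ 80.2 W/m²

Solar longitude: L_s = 360° × (125 − 80)/365.25 = 44.353°.
sin δ = sin 23.44° × sin 44.353° = 0.27809, so δ = +16.146°.
cos h₀ = −tan(-58.6°) tan(+16.146°) = 0.4743, h₀ = 1.0766 rad.
Bracket: h₀ sin ϕ sin δ + cos ϕ cos δ sin h₀ = 1.0766×-0.85355×0.27809 + 0.52101×0.96056×0.88037 = -0.255546 + 0.440591 = 0.185045.
Q̄ = (S_0/π) × [bracket] = (1361/π) × 0.185045 = 80.17 W/m².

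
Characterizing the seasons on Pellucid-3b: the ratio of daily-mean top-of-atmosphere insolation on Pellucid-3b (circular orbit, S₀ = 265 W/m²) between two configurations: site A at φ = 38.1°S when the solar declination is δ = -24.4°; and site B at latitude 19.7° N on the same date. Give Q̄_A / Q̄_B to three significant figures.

— Configuration A (φ=-38.1°):
cos H₀ = −tan(-38.1°) tan(-24.400°) = -0.3557, H₀ = 1.9344 rad.
Bracket: H₀ sin φ sin δ + cos φ cos δ sin H₀ = 1.9344×-0.61704×-0.41310 + 0.78694×0.91068×0.93461 = 0.493077 + 0.669789 = 1.162866.
Q̄ = (S₀/π) × [bracket] = (265/π) × 1.162866 = 98.090 W/m².
— Configuration B (φ=+19.7°):
cos H₀ = −tan(+19.7°) tan(-24.400°) = 0.1624, H₀ = 1.4077 rad.
Bracket: H₀ sin φ sin δ + cos φ cos δ sin H₀ = 1.4077×0.33710×-0.41310 + 0.94147×0.91068×0.98672 = -0.196031 + 0.845992 = 0.649961.
Q̄ = (S₀/π) × [bracket] = (265/π) × 0.649961 = 54.826 W/m².
Ratio Q̄_A / Q̄_B = 98.090 / 54.826 = 1.789.

Q̄_A / Q̄_B ≈ 1.79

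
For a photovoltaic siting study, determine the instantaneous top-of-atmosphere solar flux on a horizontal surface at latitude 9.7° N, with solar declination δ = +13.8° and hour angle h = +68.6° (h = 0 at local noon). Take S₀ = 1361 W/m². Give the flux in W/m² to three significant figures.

cos θ_z = sin φ sin δ + cos φ cos δ cos h = 0.040190 + 0.349278 = 0.389468.
Flux = S₀ · cos θ_z = 1361 × 0.389468 = 530.1 W/m².

530 W/m²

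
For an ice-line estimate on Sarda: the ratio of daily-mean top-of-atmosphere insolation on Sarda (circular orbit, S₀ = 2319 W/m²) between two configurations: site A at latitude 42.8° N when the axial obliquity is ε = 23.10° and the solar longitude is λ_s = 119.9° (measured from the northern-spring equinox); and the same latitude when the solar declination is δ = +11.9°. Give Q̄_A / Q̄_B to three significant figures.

— Configuration A (φ=+42.8°):
Solar declination: sin δ = sin ε · sin λ_s = sin 23.10° × sin 119.9° = 0.34012, so δ = +19.884°.
cos H₀ = −tan(+42.8°) tan(+19.884°) = -0.3349, H₀ = 1.9123 rad.
Bracket: H₀ sin φ sin δ + cos φ cos δ sin H₀ = 1.9123×0.67944×0.34012 + 0.73373×0.94038×0.94225 = 0.441916 + 0.650138 = 1.092054.
Q̄ = (S₀/π) × [bracket] = (2319/π) × 1.092054 = 806.11 W/m².
— Configuration B (φ=+42.8°):
cos H₀ = −tan(+42.8°) tan(+11.900°) = -0.1951, H₀ = 1.7672 rad.
Bracket: H₀ sin φ sin δ + cos φ cos δ sin H₀ = 1.7672×0.67944×0.20620 + 0.73373×0.97851×0.98078 = 0.247586 + 0.704163 = 0.951749.
Q̄ = (S₀/π) × [bracket] = (2319/π) × 0.951749 = 702.54 W/m².
Ratio Q̄_A / Q̄_B = 806.11 / 702.54 = 1.147.

Q̄_A / Q̄_B ≈ 1.15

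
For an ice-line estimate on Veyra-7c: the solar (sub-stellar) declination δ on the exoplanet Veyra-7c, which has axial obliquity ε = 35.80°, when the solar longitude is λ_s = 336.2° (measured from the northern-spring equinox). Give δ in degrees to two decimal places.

δ = -13.65°

sin δ = sin ε · sin λ_s = sin 35.80° × sin 336.2° = -0.236057.
δ = arcsin(-0.236057) = -13.65°.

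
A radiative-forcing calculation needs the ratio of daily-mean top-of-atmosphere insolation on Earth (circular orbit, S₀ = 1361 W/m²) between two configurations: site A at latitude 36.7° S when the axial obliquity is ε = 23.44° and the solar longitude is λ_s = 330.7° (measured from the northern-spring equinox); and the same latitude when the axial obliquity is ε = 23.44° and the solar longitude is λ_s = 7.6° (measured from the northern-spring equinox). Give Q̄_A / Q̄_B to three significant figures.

— Configuration A (φ=-36.7°):
Solar declination: sin δ = sin ε · sin λ_s = sin 23.44° × sin 330.7° = -0.19467, so δ = -11.225°.
cos H₀ = −tan(-36.7°) tan(-11.225°) = -0.1479, H₀ = 1.7193 rad.
Bracket: H₀ sin φ sin δ + cos φ cos δ sin H₀ = 1.7193×-0.59763×-0.19467 + 0.80178×0.98087×0.98900 = 0.200024 + 0.777791 = 0.977815.
Q̄ = (S₀/π) × [bracket] = (1361/π) × 0.977815 = 423.61 W/m².
— Configuration B (φ=-36.7°):
Solar declination: sin δ = sin ε · sin λ_s = sin 23.44° × sin 7.6° = 0.05261, so δ = +3.016°.
cos H₀ = −tan(-36.7°) tan(+3.016°) = 0.0393, H₀ = 1.5315 rad.
Bracket: H₀ sin φ sin δ + cos φ cos δ sin H₀ = 1.5315×-0.59763×0.05261 + 0.80178×0.99862×0.99923 = -0.048152 + 0.800057 = 0.751905.
Q̄ = (S₀/π) × [bracket] = (1361/π) × 0.751905 = 325.74 W/m².
Ratio Q̄_A / Q̄_B = 423.61 / 325.74 = 1.300.

Q̄_A / Q̄_B ≈ 1.30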